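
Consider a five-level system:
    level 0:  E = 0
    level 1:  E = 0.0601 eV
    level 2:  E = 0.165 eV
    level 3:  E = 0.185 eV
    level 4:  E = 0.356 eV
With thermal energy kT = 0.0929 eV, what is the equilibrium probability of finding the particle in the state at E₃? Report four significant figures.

Eᵢ/kT = 0, 0.646932, 1.77610, 1.99139, 3.83208.
Z = Σ e^(−Eᵢ/kT) = e^(−0) + e^(−0.646932) + e^(−1.77610) + e^(−1.99139) + e^(−3.83208) = 1.00000 + 0.523650 + 0.169297 + 0.136506 + 0.0216645 = 1.85112.
P₃ = e^(−E₃/kT) / Z = 0.136506/1.85112 = 0.07374.

0.07374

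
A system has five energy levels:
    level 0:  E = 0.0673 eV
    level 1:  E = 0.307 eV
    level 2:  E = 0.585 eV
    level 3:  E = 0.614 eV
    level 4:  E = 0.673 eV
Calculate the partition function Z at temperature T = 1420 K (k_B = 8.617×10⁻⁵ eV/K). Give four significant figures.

k_BT = 8.617×10⁻⁵ × 1420 K = 0.122361 eV.
Eᵢ/kT = 0.550012, 2.50897, 4.78094, 5.01794, 5.50012.
Z = Σ e^(−Eᵢ/kT) = e^(−0.550012) + e^(−2.50897) + e^(−4.78094) + e^(−5.01794) + e^(−5.50012) = 0.576943 + 0.0813520 + 0.00838811 + 0.00661815 + 0.00408628 = 0.677388.

Z = 0.6774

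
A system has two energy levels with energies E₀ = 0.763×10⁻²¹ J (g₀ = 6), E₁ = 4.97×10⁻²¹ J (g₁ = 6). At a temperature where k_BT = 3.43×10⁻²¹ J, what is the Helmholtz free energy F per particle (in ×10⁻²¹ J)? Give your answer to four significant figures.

-6.265 ×10⁻²¹ J

Eᵢ/kT = 0.222449, 1.44898.
Z = Σ gᵢe^(−Eᵢ/kT) = 6·e^(−0.222449) + 6·e^(−1.44898) = 4.80334 + 1.40886 = 6.21220.
F = −kT ln Z = −3.43 × ln(6.21220) = −3.43 × 1.82652 = -6.265 ×10⁻²¹ J.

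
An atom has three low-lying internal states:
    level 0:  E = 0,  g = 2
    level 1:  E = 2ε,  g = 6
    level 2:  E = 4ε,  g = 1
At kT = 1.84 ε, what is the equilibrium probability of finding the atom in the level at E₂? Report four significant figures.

Eᵢ/kT = 0, 1.08696, 2.17391.
Z = Σ gᵢe^(−Eᵢ/kT) = 2·e^(−0) + 6·e^(−1.08696) + 1·e^(−2.17391) = 2.00000 + 2.02344 + 0.113732 = 4.13717.
P₂ = g₂ e^(−E₂/kT) / Z = 0.113732/4.13717 = 0.02749.

0.02749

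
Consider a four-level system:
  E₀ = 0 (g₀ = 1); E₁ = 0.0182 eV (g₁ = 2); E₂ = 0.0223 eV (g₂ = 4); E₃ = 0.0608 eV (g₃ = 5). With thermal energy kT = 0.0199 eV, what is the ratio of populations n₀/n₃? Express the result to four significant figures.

n₀/n₃ = (g₀/g₃) exp[−(E₀−E₃)/kT] = (1/5) × exp(−(-0.0608 eV)/(0.0199 eV)) = (1/5) × exp(3.05528) = 4.245.

4.245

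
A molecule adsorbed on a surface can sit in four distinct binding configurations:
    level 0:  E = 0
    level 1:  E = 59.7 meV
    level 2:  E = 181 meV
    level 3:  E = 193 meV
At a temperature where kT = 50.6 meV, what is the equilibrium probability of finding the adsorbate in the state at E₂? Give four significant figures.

0.02060

Eᵢ/kT = 0, 1.17984, 3.57708, 3.81423.
Z = Σ e^(−Eᵢ/kT) = e^(−0) + e^(−1.17984) + e^(−3.57708) + e^(−3.81423) = 1.00000 + 0.307328 + 0.0279572 + 0.0220547 = 1.35734.
P₂ = e^(−E₂/kT) / Z = 0.0279572/1.35734 = 0.02060.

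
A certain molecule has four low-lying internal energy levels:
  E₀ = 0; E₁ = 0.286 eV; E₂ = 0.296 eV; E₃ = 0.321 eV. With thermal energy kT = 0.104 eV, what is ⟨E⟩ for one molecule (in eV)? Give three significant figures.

Eᵢ/kT = 0, 2.7500, 2.8462, 3.0865.
Z = Σ e^(−Eᵢ/kT) = e^(−0) + e^(−2.7500) + e^(−2.8462) + e^(−3.0865) = 1.0000 + 0.063928 + 0.058065 + 0.045661 = 1.1677.
⟨E⟩ = Σ Eᵢ e^(−Eᵢ/kT) / Z = (0·1.0000 + 0.286·0.063928 + 0.296·0.058065 + 0.321·0.045661) / 1.1677 = 0.0429 eV.

0.0429 eV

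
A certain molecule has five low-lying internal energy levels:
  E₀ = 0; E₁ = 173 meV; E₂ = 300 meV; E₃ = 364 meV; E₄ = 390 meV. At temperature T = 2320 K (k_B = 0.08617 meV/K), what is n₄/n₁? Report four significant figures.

0.3377

k_BT = 0.08617 × 2320 K = 199.914 meV.
n₄/n₁ = exp[−(E₄−E₁)/kT] = exp(−(217 meV)/(199.914 meV)) = exp(-1.08547) = 0.3377.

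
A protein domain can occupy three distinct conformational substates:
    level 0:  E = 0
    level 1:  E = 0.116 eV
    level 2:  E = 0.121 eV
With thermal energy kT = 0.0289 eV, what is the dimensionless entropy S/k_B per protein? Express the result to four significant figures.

0.1645

Eᵢ/kT = 0, 4.01384, 4.18685.
Z = Σ e^(−Eᵢ/kT) = e^(−0) + e^(−4.01384) + e^(−4.18685) = 1.00000 + 0.0180639 + 0.0151941 = 1.03326.
⟨E⟩ = Σ EᵢPᵢ = 0.00380727 eV.
S/k_B = ln Z + ⟨E⟩/kT = ln(1.03326) + 0.00380727/0.0289 = 0.0327189 + 0.131739 = 0.1645.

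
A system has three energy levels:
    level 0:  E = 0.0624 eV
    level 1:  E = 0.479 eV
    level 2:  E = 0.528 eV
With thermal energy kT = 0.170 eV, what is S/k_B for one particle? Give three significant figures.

0.478

Eᵢ/kT = 0.36706, 2.8176, 3.1059.
Z = Σ e^(−Eᵢ/kT) = e^(−0.36706) + e^(−2.8176) + e^(−3.1059) = 0.69277 + 0.059749 + 0.044784 = 0.79730.
⟨E⟩ = Σ EᵢPᵢ = 0.11977 eV.
S/k_B = ln Z + ⟨E⟩/kT = ln(0.79730) + 0.11977/0.170 = -0.22652 + 0.70453 = 0.478.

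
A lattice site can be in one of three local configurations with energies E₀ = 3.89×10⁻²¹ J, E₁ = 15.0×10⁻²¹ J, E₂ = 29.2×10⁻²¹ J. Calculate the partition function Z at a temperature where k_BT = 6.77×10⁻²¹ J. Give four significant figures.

Eᵢ/kT = 0.574594, 2.21566, 4.31315.
Z = Σ e^(−Eᵢ/kT) = e^(−0.574594) + e^(−2.21566) + e^(−4.31315) = 0.562933 + 0.109081 + 0.0133913 = 0.685405.

Z = 0.6854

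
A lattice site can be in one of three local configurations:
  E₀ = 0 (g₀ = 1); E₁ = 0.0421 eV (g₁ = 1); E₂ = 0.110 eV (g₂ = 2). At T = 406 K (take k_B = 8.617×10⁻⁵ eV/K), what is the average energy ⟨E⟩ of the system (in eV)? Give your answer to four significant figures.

0.01596 eV

k_BT = 8.617×10⁻⁵ × 406 K = 0.0349850 eV.
Eᵢ/kT = 0, 1.20337, 3.14420.
Z = Σ gᵢe^(−Eᵢ/kT) = 1·e^(−0) + 1·e^(−1.20337) + 2·e^(−3.14420) = 1.00000 + 0.300181 + 0.0862028 = 1.38638.
⟨E⟩ = Σ Eᵢ gᵢe^(−Eᵢ/kT) / Z = (0·1.00000 + 0.0421·0.300181 + 0.110·0.0862028) / 1.38638 = 0.01596 eV.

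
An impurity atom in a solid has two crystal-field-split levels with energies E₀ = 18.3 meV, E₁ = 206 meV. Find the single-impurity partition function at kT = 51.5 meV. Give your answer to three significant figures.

Eᵢ/kT = 0.35534, 4.0000.
Z = Σ e^(−Eᵢ/kT) = e^(−0.35534) + e^(−4.0000) = 0.70094 + 0.018316 = 0.71926.

Z = 0.719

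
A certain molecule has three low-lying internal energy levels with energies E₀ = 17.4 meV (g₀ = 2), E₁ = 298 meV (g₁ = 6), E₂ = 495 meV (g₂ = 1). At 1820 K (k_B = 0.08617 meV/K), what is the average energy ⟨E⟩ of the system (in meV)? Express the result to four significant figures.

k_BT = 0.08617 × 1820 K = 156.829 meV.
Eᵢ/kT = 0.110949, 1.90016, 3.15630.
Z = Σ gᵢe^(−Eᵢ/kT) = 2·e^(−0.110949) + 6·e^(−1.90016) + 1·e^(−3.15630) = 1.78997 + 0.897268 + 0.0425830 = 2.72982.
⟨E⟩ = Σ Eᵢ gᵢe^(−Eᵢ/kT) / Z = (17.4·1.78997 + 298·0.897268 + 495·0.0425830) / 2.72982 = 117.1 meV.

117.1 meV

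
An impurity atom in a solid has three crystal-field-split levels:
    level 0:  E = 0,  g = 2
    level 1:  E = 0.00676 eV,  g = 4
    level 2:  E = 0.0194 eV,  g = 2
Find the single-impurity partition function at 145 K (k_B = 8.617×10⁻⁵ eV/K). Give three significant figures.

k_BT = 8.617×10⁻⁵ × 145 K = 0.012495 eV.
Eᵢ/kT = 0, 0.54102, 1.5526.
Z = Σ gᵢe^(−Eᵢ/kT) = 2·e^(−0) + 4·e^(−0.54102) + 2·e^(−1.5526) = 2.0000 + 2.3286 + 0.42339 = 4.7520.

Z = 4.75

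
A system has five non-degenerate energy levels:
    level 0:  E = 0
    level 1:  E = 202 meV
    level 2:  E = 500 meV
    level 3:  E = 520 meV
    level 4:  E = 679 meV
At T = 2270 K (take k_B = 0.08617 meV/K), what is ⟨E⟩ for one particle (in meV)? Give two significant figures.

k_BT = 0.08617 × 2270 K = 195.6 meV.
Eᵢ/kT = 0, 1.033, 2.556, 2.658, 3.471.
Z = Σ e^(−Eᵢ/kT) = e^(−0) + e^(−1.033) + e^(−2.556) + e^(−2.658) + e^(−3.471) = 1.000 + 0.3559 + 0.07761 + 0.07009 + 0.03109 = 1.535.
⟨E⟩ = Σ Eᵢ e^(−Eᵢ/kT) / Z = (0·1.000 + 202·0.3559 + 500·0.07761 + 520·0.07009 + 679·0.03109) / 1.535 = 110 meV.

110 meV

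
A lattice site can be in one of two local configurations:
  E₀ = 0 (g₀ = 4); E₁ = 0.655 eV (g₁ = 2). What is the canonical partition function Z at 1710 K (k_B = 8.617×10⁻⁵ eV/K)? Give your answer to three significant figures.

k_BT = 8.617×10⁻⁵ × 1710 K = 0.14735 eV.
Eᵢ/kT = 0, 4.4452.
Z = Σ gᵢe^(−Eᵢ/kT) = 4·e^(−0) + 2·e^(−4.4452) = 4.0000 + 0.023470 = 4.0235.

Z = 4.02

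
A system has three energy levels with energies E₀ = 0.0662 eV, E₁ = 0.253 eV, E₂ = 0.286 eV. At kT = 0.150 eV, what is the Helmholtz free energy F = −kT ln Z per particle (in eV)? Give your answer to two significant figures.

0.0035 eV

Eᵢ/kT = 0.4413, 1.687, 1.907.
Z = Σ e^(−Eᵢ/kT) = e^(−0.4413) + e^(−1.687) + e^(−1.907) = 0.6432 + 0.1851 + 0.1485 = 0.9768.
F = −kT ln Z = −0.150 × ln(0.9768) = −0.150 × -0.02347 = 0.0035 eV.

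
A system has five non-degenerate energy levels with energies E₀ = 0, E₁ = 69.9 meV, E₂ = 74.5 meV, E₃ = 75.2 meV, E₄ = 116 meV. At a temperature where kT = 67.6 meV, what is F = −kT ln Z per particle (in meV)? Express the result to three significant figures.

-53.2 meV

Eᵢ/kT = 0, 1.0340, 1.1021, 1.1124, 1.7160.
Z = Σ e^(−Eᵢ/kT) = e^(−0) + e^(−1.0340) + e^(−1.1021) + e^(−1.1124) + e^(−1.7160) = 1.0000 + 0.35558 + 0.33217 + 0.32877 + 0.17978 = 2.1963.
F = −kT ln Z = −67.6 × ln(2.1963) = −67.6 × 0.78677 = -53.2 meV.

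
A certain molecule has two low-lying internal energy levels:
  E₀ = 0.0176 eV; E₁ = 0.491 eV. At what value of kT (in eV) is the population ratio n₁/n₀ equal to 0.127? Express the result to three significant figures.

0.229 eV

n₁/n₀ = exp[−(E₁−E₀)/kT] = 0.127.
⇒ (E₁−E₀)/kT = ln(1/0.127) = ln(7.8740) = 2.0636.
kT = 0.4734 eV / 2.0636 = 0.229 eV.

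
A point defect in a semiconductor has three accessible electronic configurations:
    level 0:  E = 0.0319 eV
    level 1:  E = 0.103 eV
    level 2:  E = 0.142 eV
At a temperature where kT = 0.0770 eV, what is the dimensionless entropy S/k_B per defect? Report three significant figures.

0.926

Eᵢ/kT = 0.41429, 1.3377, 1.8442.
Z = Σ e^(−Eᵢ/kT) = e^(−0.41429) + e^(−1.3377) + e^(−1.8442) = 0.66081 + 0.26245 + 0.15815 = 1.0814.
⟨E⟩ = Σ EᵢPᵢ = 0.065258 eV.
S/k_B = ln Z + ⟨E⟩/kT = ln(1.0814) + 0.065258/0.0770 = 0.078256 + 0.84751 = 0.926.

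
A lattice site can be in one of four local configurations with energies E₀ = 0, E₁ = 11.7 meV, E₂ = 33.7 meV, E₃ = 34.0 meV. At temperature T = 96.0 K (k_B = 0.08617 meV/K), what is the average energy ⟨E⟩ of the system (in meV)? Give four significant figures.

3.114 meV

k_BT = 0.08617 × 96.0 K = 8.27232 meV.
Eᵢ/kT = 0, 1.41436, 4.07383, 4.11009.
Z = Σ e^(−Eᵢ/kT) = e^(−0) + e^(−1.41436) + e^(−4.07383) + e^(−4.11009) = 1.00000 + 0.243081 + 0.0170121 + 0.0164063 = 1.27650.
⟨E⟩ = Σ Eᵢ e^(−Eᵢ/kT) / Z = (0·1.00000 + 11.7·0.243081 + 33.7·0.0170121 + 34.0·0.0164063) / 1.27650 = 3.114 meV.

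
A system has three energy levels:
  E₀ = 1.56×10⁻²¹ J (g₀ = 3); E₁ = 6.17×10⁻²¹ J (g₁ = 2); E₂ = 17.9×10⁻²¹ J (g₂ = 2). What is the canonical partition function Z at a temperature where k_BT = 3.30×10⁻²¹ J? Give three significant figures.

Eᵢ/kT = 0.47273, 1.8697, 5.4242.
Z = Σ gᵢe^(−Eᵢ/kT) = 3·e^(−0.47273) + 2·e^(−1.8697) + 2·e^(−5.4242) = 1.8699 + 0.30834 + 0.0088172 = 2.1871.

Z = 2.19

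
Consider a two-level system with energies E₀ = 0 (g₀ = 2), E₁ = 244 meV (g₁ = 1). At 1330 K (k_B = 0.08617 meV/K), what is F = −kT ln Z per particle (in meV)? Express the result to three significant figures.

-86.1 meV

k_BT = 0.08617 × 1330 K = 114.61 meV.
Eᵢ/kT = 0, 2.1290.
Z = Σ gᵢe^(−Eᵢ/kT) = 2·e^(−0) + 1·e^(−2.1290) = 2.0000 + 0.11896 = 2.1190.
F = −kT ln Z = −114.61 × ln(2.1190) = −114.61 × 0.75094 = -86.1 meV.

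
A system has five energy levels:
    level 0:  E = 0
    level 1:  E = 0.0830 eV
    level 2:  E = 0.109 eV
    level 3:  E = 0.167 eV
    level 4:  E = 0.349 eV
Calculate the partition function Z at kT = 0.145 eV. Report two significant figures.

Eᵢ/kT = 0, 0.5724, 0.7517, 1.152, 2.407.
Z = Σ e^(−Eᵢ/kT) = e^(−0) + e^(−0.5724) + e^(−0.7517) + e^(−1.152) + e^(−2.407) = 1.000 + 0.5642 + 0.4716 + 0.3160 + 0.09009 = 2.442.

Z = 2.4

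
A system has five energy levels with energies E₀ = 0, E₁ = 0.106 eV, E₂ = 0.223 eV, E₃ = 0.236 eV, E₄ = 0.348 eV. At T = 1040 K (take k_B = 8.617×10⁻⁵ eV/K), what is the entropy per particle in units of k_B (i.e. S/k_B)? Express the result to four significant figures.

k_BT = 8.617×10⁻⁵ × 1040 K = 0.0896168 eV.
Eᵢ/kT = 0, 1.18281, 2.48837, 2.63343, 3.88320.
Z = Σ e^(−Eᵢ/kT) = e^(−0) + e^(−1.18281) + e^(−2.48837) + e^(−2.63343) + e^(−3.88320) = 1.00000 + 0.306416 + 0.0830452 + 0.0718317 + 0.0205848 = 1.48188.
⟨E⟩ = Σ EᵢPᵢ = 0.0506890 eV.
S/k_B = ln Z + ⟨E⟩/kT = ln(1.48188) + 0.0506890/0.0896168 = 0.393312 + 0.565619 = 0.9589.

0.9589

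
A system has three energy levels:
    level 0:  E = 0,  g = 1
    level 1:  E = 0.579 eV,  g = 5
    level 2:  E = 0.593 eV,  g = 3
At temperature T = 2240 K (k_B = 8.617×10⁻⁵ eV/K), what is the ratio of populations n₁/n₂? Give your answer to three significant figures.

k_BT = 8.617×10⁻⁵ × 2240 K = 0.19302 eV.
n₁/n₂ = (g₁/g₂) exp[−(E₁−E₂)/kT] = (5/3) × exp(−(-0.014 eV)/(0.19302 eV)) = (5/3) × exp(0.072531) = 1.79.

1.79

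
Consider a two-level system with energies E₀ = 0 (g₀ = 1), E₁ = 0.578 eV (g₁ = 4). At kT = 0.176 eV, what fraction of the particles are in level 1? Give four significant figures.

Eᵢ/kT = 0, 3.28409.
Z = Σ gᵢe^(−Eᵢ/kT) = 1·e^(−0) + 4·e^(−3.28409) = 1.00000 + 0.149899 = 1.14990.
P₁ = g₁ e^(−E₁/kT) / Z = 0.149899/1.14990 = 0.1304.

0.1304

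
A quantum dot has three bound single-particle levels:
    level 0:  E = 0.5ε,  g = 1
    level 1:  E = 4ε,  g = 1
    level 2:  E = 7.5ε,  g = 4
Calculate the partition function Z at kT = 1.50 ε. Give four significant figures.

Eᵢ/kT = 0.333333, 2.66667, 5.00000.
Z = Σ gᵢe^(−Eᵢ/kT) = 1·e^(−0.333333) + 1·e^(−2.66667) + 4·e^(−5.00000) = 0.716532 + 0.0694832 + 0.0269518 = 0.812967.

Z = 0.8130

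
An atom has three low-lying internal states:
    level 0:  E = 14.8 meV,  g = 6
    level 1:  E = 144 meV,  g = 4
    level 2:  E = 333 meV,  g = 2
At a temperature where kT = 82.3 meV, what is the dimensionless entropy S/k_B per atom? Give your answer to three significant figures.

2.14

Eᵢ/kT = 0.17983, 1.7497, 4.0462.
Z = Σ gᵢe^(−Eᵢ/kT) = 6·e^(−0.17983) + 4·e^(−1.7497) + 2·e^(−4.0462) = 5.0125 + 0.69530 + 0.034977 = 5.7428.
⟨E⟩ = Σ EᵢPᵢ = 32.381 meV.
S/k_B = ln Z + ⟨E⟩/kT = ln(5.7428) + 32.381/82.3 = 1.7479 + 0.39345 = 2.14.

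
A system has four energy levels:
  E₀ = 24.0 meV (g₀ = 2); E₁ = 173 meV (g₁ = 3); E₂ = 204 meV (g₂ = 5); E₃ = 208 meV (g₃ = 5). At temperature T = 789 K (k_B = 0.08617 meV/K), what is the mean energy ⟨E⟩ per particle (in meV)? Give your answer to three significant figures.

81.9 meV

k_BT = 0.08617 × 789 K = 67.988 meV.
Eᵢ/kT = 0.35300, 2.5446, 3.0005, 3.0594.
Z = Σ gᵢe^(−Eᵢ/kT) = 2·e^(−0.35300) + 3·e^(−2.5446) + 5·e^(−3.0005) + 5·e^(−3.0594) = 1.4052 + 0.23551 + 0.24881 + 0.23458 = 2.1241.
⟨E⟩ = Σ Eᵢ gᵢe^(−Eᵢ/kT) / Z = (24.0·1.4052 + 173·0.23551 + 204·0.24881 + 208·0.23458) / 2.1241 = 81.9 meV.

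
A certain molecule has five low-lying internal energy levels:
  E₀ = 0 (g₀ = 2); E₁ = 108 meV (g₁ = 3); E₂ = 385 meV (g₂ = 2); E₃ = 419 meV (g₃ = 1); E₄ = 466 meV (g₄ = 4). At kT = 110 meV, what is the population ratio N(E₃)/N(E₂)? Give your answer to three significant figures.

0.367

n₃/n₂ = (g₃/g₂) exp[−(E₃−E₂)/kT] = (1/2) × exp(−(34 meV)/(110 meV)) = (1/2) × exp(-0.30909) = 0.367.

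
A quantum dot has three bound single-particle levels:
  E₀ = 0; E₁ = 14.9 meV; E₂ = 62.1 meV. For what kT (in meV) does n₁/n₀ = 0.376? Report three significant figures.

15.2 meV

n₁/n₀ = exp[−(E₁−E₀)/kT] = 0.376.
⇒ (E₁−E₀)/kT = ln(1/0.376) = ln(2.6596) = 0.97818.
kT = 14.9 meV / 0.97818 = 15.2 meV.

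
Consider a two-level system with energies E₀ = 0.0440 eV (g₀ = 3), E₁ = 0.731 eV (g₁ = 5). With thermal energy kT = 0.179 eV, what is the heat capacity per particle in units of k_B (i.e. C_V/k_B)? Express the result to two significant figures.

0.49

Eᵢ/kT = 0.2458, 4.084.
Z = Σ gᵢe^(−Eᵢ/kT) = 3·e^(−0.2458) + 5·e^(−4.084) = 2.346 + 0.08420 = 2.430.
⟨E⟩ = 0.06781 eV, ⟨E²⟩ = 0.02038 eV².
C_V/k_B = (⟨E²⟩ − ⟨E⟩²)/(kT)² = (0.02038 − 0.004598)/0.03204 = 0.49.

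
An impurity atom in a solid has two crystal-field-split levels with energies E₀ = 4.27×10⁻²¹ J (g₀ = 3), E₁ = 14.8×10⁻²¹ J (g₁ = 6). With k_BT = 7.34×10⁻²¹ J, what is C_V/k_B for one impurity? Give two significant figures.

Eᵢ/kT = 0.5817, 2.016.
Z = Σ gᵢe^(−Eᵢ/kT) = 3·e^(−0.5817) + 6·e^(−2.016) = 1.677 + 0.7991 = 2.476.
⟨E⟩ = 7.669, ⟨E²⟩ = 83.04.
C_V/k_B = (⟨E²⟩ − ⟨E⟩²)/(kT)² = (83.04 − 58.81)/53.88 = 0.45.

0.45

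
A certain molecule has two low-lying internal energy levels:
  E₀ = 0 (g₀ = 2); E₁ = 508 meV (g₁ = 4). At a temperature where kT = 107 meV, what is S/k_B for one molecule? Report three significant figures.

Eᵢ/kT = 0, 4.7477.
Z = Σ gᵢe^(−Eᵢ/kT) = 2·e^(−0) + 4·e^(−4.7477) = 2.0000 + 0.034686 = 2.0347.
⟨E⟩ = Σ EᵢPᵢ = 8.6600 meV.
S/k_B = ln Z + ⟨E⟩/kT = ln(2.0347) + 8.6600/107 = 0.71035 + 0.080935 = 0.791.

0.791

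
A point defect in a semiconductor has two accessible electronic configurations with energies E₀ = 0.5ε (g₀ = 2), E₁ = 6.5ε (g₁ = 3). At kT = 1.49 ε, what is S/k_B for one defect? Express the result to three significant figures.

Eᵢ/kT = 0.33557, 4.3624.
Z = Σ gᵢe^(−Eᵢ/kT) = 2·e^(−0.33557) + 3·e^(−4.3624) = 1.4299 + 0.038243 = 1.4681.
⟨E⟩ = Σ EᵢPᵢ = 0.65631 ε.
S/k_B = ln Z + ⟨E⟩/kT = ln(1.4681) + 0.65631/1.49 = 0.38397 + 0.44048 = 0.824.

0.824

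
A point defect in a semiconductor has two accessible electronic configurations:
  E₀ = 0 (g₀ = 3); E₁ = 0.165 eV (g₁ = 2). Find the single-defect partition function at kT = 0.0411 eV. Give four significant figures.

Z = 3.036

Eᵢ/kT = 0, 4.01460.
Z = Σ gᵢe^(−Eᵢ/kT) = 3·e^(−0) + 2·e^(−4.01460) = 3.00000 + 0.0361003 = 3.03610.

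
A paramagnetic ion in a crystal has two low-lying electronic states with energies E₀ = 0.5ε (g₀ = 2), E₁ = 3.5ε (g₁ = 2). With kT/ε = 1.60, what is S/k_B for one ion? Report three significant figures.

1.09

Eᵢ/kT = 0.31250, 2.1875.
Z = Σ gᵢe^(−Eᵢ/kT) = 2·e^(−0.31250) + 2·e^(−2.1875) = 1.4632 + 0.22439 = 1.6876.
⟨E⟩ = Σ EᵢPᵢ = 0.89889 ε.
S/k_B = ln Z + ⟨E⟩/kT = ln(1.6876) + 0.89889/1.60 = 0.52331 + 0.56181 = 1.09.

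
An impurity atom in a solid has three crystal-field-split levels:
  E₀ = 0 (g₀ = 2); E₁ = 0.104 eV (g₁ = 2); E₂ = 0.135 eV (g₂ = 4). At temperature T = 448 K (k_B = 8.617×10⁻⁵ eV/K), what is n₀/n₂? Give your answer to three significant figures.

k_BT = 8.617×10⁻⁵ × 448 K = 0.038604 eV.
n₀/n₂ = (g₀/g₂) exp[−(E₀−E₂)/kT] = (2/4) × exp(−(-0.135 eV)/(0.038604 eV)) = (2/4) × exp(3.4970) = 16.5.

16.5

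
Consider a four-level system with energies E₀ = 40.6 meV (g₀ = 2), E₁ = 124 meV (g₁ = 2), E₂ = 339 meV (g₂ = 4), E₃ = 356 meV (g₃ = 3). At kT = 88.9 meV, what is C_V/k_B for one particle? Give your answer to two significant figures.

0.86

Eᵢ/kT = 0.4567, 1.395, 3.813, 4.004.
Z = Σ gᵢe^(−Eᵢ/kT) = 2·e^(−0.4567) + 2·e^(−1.395) + 4·e^(−3.813) + 3·e^(−4.004) = 1.267 + 0.4957 + 0.08833 + 0.05473 = 1.906.
⟨E⟩ = 85.17 meV, ⟨E²⟩ = 14060 meV².
C_V/k_B = (⟨E²⟩ − ⟨E⟩²)/(kT)² = (14060 − 7254)/7903 = 0.86.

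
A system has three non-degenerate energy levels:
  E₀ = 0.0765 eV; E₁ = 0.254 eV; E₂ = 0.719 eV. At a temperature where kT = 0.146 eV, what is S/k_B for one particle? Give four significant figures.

Eᵢ/kT = 0.523973, 1.73973, 4.92466.
Z = Σ e^(−Eᵢ/kT) = e^(−0.523973) + e^(−1.73973) + e^(−4.92466) = 0.592163 + 0.175568 + 0.00726520 = 0.774996.
⟨E⟩ = Σ EᵢPᵢ = 0.122734 eV.
S/k_B = ln Z + ⟨E⟩/kT = ln(0.774996) + 0.122734/0.146 = -0.254897 + 0.840644 = 0.5857.

0.5857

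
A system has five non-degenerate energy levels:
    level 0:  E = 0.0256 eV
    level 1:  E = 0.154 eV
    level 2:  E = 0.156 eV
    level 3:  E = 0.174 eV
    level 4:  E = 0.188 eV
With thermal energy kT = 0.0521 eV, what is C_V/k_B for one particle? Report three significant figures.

Eᵢ/kT = 0.49136, 2.9559, 2.9942, 3.3397, 3.6084.
Z = Σ e^(−Eᵢ/kT) = e^(−0.49136) + e^(−2.9559) + e^(−2.9942) + e^(−3.3397) + e^(−3.6084) = 0.61179 + 0.052032 + 0.050077 + 0.035448 + 0.027095 = 0.77644.
⟨E⟩ = 0.055057 eV, ⟨E²⟩ = 0.0062909 eV².
C_V/k_B = (⟨E²⟩ − ⟨E⟩²)/(kT)² = (0.0062909 − 0.0030313)/0.0027144 = 1.20.

1.20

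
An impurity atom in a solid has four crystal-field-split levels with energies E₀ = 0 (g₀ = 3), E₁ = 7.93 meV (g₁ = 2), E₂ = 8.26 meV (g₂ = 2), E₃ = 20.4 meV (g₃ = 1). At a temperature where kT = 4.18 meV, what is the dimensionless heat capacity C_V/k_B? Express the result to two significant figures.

Eᵢ/kT = 0, 1.897, 1.976, 4.880.
Z = Σ gᵢe^(−Eᵢ/kT) = 3·e^(−0) + 2·e^(−1.897) + 2·e^(−1.976) + 1·e^(−4.880) = 3.000 + 0.3000 + 0.2772 + 0.007597 = 3.585.
⟨E⟩ = 1.346 meV, ⟨E²⟩ = 11.42 meV².
C_V/k_B = (⟨E²⟩ − ⟨E⟩²)/(kT)² = (11.42 − 1.812)/17.47 = 0.55.

0.55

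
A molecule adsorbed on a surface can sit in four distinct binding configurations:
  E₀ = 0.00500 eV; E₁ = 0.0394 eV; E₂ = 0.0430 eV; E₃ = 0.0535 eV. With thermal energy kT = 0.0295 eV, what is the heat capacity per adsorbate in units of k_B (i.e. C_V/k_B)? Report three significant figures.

Eᵢ/kT = 0.16949, 1.3356, 1.4576, 1.8136.
Z = Σ e^(−Eᵢ/kT) = e^(−0.16949) + e^(−1.3356) + e^(−1.4576) + e^(−1.8136) = 0.84410 + 0.26300 + 0.23279 + 0.16307 = 1.5030.
⟨E⟩ = 0.022167 eV, ⟨E²⟩ = 0.00088260 eV².
C_V/k_B = (⟨E²⟩ − ⟨E⟩²)/(kT)² = (0.00088260 − 0.00049138)/0.00087025 = 0.450.

0.450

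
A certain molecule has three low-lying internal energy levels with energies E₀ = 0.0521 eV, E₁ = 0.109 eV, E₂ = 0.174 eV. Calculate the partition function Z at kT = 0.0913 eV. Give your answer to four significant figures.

Z = 1.017

Eᵢ/kT = 0.570646, 1.19387, 1.90581.
Z = Σ e^(−Eᵢ/kT) = e^(−0.570646) + e^(−1.19387) + e^(−1.90581) = 0.565160 + 0.303046 + 0.148702 = 1.01691.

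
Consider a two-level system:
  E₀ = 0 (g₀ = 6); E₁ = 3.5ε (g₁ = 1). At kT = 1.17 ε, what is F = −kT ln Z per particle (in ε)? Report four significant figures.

Eᵢ/kT = 0, 2.99145.
Z = Σ gᵢe^(−Eᵢ/kT) = 6·e^(−0) + 1·e^(−2.99145) = 6.00000 + 0.0502146 = 6.05021.
F = −kT ln Z = −1.17 × ln(6.05021) = −1.17 × 1.80009 = -2.106 ε.

-2.106 ε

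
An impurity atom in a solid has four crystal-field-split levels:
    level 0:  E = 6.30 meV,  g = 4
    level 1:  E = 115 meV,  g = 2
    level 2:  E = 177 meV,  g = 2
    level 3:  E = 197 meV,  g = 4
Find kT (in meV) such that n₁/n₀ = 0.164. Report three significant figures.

n₁/n₀ = (g₁/g₀) exp[−(E₁−E₀)/kT] = 0.164.
⇒ (E₁−E₀)/kT = ln((2/4)/0.164) = ln(3.0488) = 1.1147.
kT = 108.70 meV / 1.1147 = 97.5 meV.

97.5 meV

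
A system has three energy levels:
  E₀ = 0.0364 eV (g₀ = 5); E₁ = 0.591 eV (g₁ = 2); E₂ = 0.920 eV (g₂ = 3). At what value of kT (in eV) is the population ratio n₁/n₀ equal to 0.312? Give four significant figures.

n₁/n₀ = (g₁/g₀) exp[−(E₁−E₀)/kT] = 0.312.
⇒ (E₁−E₀)/kT = ln((2/5)/0.312) = ln(1.28205) = 0.248460.
kT = 0.5546 eV / 0.248460 = 2.232 eV.

2.232 eV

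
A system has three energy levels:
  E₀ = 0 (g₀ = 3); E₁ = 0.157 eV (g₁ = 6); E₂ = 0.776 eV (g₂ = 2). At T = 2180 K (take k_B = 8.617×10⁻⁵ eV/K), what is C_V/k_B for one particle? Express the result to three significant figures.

k_BT = 8.617×10⁻⁵ × 2180 K = 0.18785 eV.
Eᵢ/kT = 0, 0.83577, 4.1310.
Z = Σ gᵢe^(−Eᵢ/kT) = 3·e^(−0) + 6·e^(−0.83577) + 2·e^(−4.1310) = 3.0000 + 2.6012 + 0.032134 = 5.6333.
⟨E⟩ = 0.076922 eV, ⟨E²⟩ = 0.014817 eV².
C_V/k_B = (⟨E²⟩ − ⟨E⟩²)/(kT)² = (0.014817 − 0.0059170)/0.035288 = 0.252.

0.252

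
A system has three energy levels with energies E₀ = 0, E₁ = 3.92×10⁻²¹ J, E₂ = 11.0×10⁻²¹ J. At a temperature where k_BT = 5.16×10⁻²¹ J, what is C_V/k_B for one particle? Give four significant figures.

Eᵢ/kT = 0, 0.759690, 2.13178.
Z = Σ e^(−Eᵢ/kT) = e^(−0) + e^(−0.759690) + e^(−2.13178) = 1.00000 + 0.467811 + 0.118626 = 1.58644.
⟨E⟩ = 1.97846, ⟨E²⟩ = 13.5790.
C_V/k_B = (⟨E²⟩ − ⟨E⟩²)/(kT)² = (13.5790 − 3.91430)/26.6256 = 0.3630.

0.3630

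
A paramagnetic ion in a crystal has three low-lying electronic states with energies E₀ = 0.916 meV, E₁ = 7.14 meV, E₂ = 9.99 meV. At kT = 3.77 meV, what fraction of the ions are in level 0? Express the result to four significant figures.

0.7801

Eᵢ/kT = 0.242971, 1.89390, 2.64987.
Z = Σ e^(−Eᵢ/kT) = e^(−0.242971) + e^(−1.89390) + e^(−2.64987) = 0.784294 + 0.150484 + 0.0706604 = 1.00544.
P₀ = e^(−E₀/kT) / Z = 0.784294/1.00544 = 0.7801.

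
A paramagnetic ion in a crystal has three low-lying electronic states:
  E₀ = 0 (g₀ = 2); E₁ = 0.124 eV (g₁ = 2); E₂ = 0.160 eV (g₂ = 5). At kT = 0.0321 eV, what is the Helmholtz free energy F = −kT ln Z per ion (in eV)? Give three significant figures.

-0.0235 eV

Eᵢ/kT = 0, 3.8629, 4.9844.
Z = Σ gᵢe^(−Eᵢ/kT) = 2·e^(−0) + 2·e^(−3.8629) + 5·e^(−4.9844) = 2.0000 + 0.042014 + 0.034219 = 2.0762.
F = −kT ln Z = −0.0321 × ln(2.0762) = −0.0321 × 0.73054 = -0.0235 eV.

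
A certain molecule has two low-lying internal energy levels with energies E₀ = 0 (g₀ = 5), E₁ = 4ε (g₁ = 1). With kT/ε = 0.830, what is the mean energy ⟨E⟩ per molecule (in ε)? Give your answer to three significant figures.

Eᵢ/kT = 0, 4.8193.
Z = Σ gᵢe^(−Eᵢ/kT) = 5·e^(−0) + 1·e^(−4.8193) = 5.0000 + 0.0080724 = 5.0081.
⟨E⟩ = Σ Eᵢ gᵢe^(−Eᵢ/kT) / Z = (0·5.0000 + 4·0.0080724) / 5.0081 = 0.00645 ε.

0.00645 ε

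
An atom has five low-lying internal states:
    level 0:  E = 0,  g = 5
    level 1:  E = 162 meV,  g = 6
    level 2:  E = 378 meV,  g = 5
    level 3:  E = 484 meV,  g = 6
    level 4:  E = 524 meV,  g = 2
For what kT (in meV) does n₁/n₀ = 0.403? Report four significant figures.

148.5 meV

n₁/n₀ = (g₁/g₀) exp[−(E₁−E₀)/kT] = 0.403.
⇒ (E₁−E₀)/kT = ln((6/5)/0.403) = ln(2.97767) = 1.09114.
kT = 162 meV / 1.09114 = 148.5 meV.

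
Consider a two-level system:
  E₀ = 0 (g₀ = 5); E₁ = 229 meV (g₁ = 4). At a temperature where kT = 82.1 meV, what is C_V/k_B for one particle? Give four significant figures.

0.3475

Eᵢ/kT = 0, 2.78928.
Z = Σ gᵢe^(−Eᵢ/kT) = 5·e^(−0) + 4·e^(−2.78928) = 5.00000 + 0.245862 = 5.24586.
⟨E⟩ = 10.7327 meV, ⟨E²⟩ = 2457.80 meV².
C_V/k_B = (⟨E²⟩ − ⟨E⟩²)/(kT)² = (2457.80 − 115.191)/6740.41 = 0.3475.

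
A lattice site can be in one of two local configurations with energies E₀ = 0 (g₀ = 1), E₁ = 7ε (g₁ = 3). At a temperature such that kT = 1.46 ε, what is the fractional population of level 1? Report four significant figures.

0.02422

Eᵢ/kT = 0, 4.79452.
Z = Σ gᵢe^(−Eᵢ/kT) = 1·e^(−0) + 3·e^(−4.79452) = 1.00000 + 0.0248249 = 1.02482.
P₁ = g₁ e^(−E₁/kT) / Z = 0.0248249/1.02482 = 0.02422.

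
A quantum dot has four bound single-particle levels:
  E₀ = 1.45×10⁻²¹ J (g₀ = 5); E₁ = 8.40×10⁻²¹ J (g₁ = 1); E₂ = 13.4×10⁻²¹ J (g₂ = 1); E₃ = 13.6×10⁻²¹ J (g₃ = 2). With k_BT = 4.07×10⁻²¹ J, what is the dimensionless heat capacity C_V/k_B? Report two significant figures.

0.33

Eᵢ/kT = 0.3563, 2.064, 3.292, 3.342.
Z = Σ gᵢe^(−Eᵢ/kT) = 5·e^(−0.3563) + 1·e^(−2.064) + 1·e^(−3.292) + 2·e^(−3.342) = 3.501 + 0.1269 + 0.03718 + 0.07073 = 3.736.
⟨E⟩ = 2.035, ⟨E²⟩ = 9.656.
C_V/k_B = (⟨E²⟩ − ⟨E⟩²)/(kT)² = (9.656 − 4.141)/16.56 = 0.33.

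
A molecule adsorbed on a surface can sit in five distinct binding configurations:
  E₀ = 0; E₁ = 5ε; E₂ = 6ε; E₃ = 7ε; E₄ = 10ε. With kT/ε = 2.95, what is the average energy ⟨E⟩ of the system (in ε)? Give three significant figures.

Eᵢ/kT = 0, 1.6949, 2.0339, 2.3729, 3.3898.
Z = Σ e^(−Eᵢ/kT) = e^(−0) + e^(−1.6949) + e^(−2.0339) + e^(−2.3729) + e^(−3.3898) = 1.0000 + 0.18362 + 0.13082 + 0.093210 + 0.033715 = 1.4414.
⟨E⟩ = Σ Eᵢ e^(−Eᵢ/kT) / Z = (0·1.0000 + 5·0.18362 + 6·0.13082 + 7·0.093210 + 10·0.033715) / 1.4414 = 1.87 ε.

1.87 ε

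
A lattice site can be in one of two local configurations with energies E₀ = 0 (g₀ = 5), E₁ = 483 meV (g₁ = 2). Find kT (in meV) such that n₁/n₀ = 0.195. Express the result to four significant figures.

n₁/n₀ = (g₁/g₀) exp[−(E₁−E₀)/kT] = 0.195.
⇒ (E₁−E₀)/kT = ln((2/5)/0.195) = ln(2.05128) = 0.718464.
kT = 483 meV / 0.718464 = 672.3 meV.

672.3 meV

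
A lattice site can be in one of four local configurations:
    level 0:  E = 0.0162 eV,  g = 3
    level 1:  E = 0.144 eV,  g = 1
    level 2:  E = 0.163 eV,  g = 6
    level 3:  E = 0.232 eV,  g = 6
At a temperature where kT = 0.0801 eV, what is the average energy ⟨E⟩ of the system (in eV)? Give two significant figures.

Eᵢ/kT = 0.2022, 1.798, 2.035, 2.896.
Z = Σ gᵢe^(−Eᵢ/kT) = 3·e^(−0.2022) + 1·e^(−1.798) + 6·e^(−2.035) + 6·e^(−2.896) = 2.451 + 0.1656 + 0.7841 + 0.3315 = 3.732.
⟨E⟩ = Σ Eᵢ gᵢe^(−Eᵢ/kT) / Z = (0.0162·2.451 + 0.144·0.1656 + 0.163·0.7841 + 0.232·0.3315) / 3.732 = 0.072 eV.

0.072 eV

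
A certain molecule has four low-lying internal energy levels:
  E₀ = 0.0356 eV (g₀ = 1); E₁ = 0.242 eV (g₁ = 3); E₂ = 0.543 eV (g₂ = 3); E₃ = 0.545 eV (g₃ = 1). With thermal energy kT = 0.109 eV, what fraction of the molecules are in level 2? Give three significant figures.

0.0192

Eᵢ/kT = 0.32661, 2.2202, 4.9817, 5.0000.
Z = Σ gᵢe^(−Eᵢ/kT) = 1·e^(−0.32661) + 3·e^(−2.2202) + 3·e^(−4.9817) + 1·e^(−5.0000) = 0.72137 + 0.32576 + 0.020587 + 0.0067379 = 1.0745.
P₂ = g₂ e^(−E₂/kT) / Z = 0.020587/1.0745 = 0.0192.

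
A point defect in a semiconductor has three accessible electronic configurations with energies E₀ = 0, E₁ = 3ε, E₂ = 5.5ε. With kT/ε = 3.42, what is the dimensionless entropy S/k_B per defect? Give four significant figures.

0.9051

Eᵢ/kT = 0, 0.877193, 1.60819.
Z = Σ e^(−Eᵢ/kT) = e^(−0) + e^(−0.877193) + e^(−1.60819) = 1.00000 + 0.415949 + 0.200250 = 1.61620.
⟨E⟩ = Σ EᵢPᵢ = 1.45355 ε.
S/k_B = ln Z + ⟨E⟩/kT = ln(1.61620) + 1.45355/3.42 = 0.480078 + 0.425015 = 0.9051.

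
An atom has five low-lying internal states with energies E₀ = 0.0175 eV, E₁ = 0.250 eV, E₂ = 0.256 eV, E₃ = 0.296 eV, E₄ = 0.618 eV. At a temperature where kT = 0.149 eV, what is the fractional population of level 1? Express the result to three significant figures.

0.133

Eᵢ/kT = 0.11745, 1.6779, 1.7181, 1.9866, 4.1477.
Z = Σ e^(−Eᵢ/kT) = e^(−0.11745) + e^(−1.6779) + e^(−1.7181) + e^(−1.9866) + e^(−4.1477) = 0.88918 + 0.18677 + 0.17941 + 0.13716 + 0.015801 = 1.4083.
P₁ = e^(−E₁/kT) / Z = 0.18677/1.4083 = 0.133.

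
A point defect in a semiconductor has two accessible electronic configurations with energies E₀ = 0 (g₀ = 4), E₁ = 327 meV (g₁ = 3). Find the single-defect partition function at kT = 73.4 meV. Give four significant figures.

Eᵢ/kT = 0, 4.45504.
Z = Σ gᵢe^(−Eᵢ/kT) = 4·e^(−0) + 3·e^(−4.45504) = 4.00000 + 0.0348596 = 4.03486.

Z = 4.035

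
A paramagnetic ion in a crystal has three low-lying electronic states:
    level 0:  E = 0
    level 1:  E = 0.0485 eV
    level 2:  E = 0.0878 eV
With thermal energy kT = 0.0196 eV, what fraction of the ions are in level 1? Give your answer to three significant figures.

0.0769

Eᵢ/kT = 0, 2.4745, 4.4796.
Z = Σ e^(−Eᵢ/kT) = e^(−0) + e^(−2.4745) + e^(−4.4796) = 1.0000 + 0.084205 + 0.011338 = 1.0955.
P₁ = e^(−E₁/kT) / Z = 0.084205/1.0955 = 0.0769.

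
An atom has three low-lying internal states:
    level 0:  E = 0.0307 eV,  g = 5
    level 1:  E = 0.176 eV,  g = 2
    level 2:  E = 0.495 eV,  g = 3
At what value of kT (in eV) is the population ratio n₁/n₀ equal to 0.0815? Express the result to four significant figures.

n₁/n₀ = (g₁/g₀) exp[−(E₁−E₀)/kT] = 0.0815.
⇒ (E₁−E₀)/kT = ln((2/5)/0.0815) = ln(4.90798) = 1.59086.
kT = 0.1453 eV / 1.59086 = 0.09133 eV.

0.09133 eV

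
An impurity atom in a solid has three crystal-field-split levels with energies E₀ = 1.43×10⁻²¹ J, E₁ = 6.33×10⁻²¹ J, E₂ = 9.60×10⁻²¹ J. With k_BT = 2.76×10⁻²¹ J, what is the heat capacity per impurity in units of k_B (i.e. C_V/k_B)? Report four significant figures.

Eᵢ/kT = 0.518116, 2.29348, 3.47826.
Z = Σ e^(−Eᵢ/kT) = e^(−0.518116) + e^(−2.29348) + e^(−3.47826) = 0.595642 + 0.100915 + 0.0308611 = 0.727418.
⟨E⟩ = 2.45640, ⟨E²⟩ = 11.1432.
C_V/k_B = (⟨E²⟩ − ⟨E⟩²)/(kT)² = (11.1432 − 6.03390)/7.61760 = 0.6707.

0.6707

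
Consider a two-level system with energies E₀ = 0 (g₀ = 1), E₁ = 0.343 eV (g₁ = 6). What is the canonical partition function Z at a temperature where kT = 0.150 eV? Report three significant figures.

Eᵢ/kT = 0, 2.2867.
Z = Σ gᵢe^(−Eᵢ/kT) = 1·e^(−0) + 6·e^(−2.2867) = 1.0000 + 0.60961 = 1.6096.

Z = 1.61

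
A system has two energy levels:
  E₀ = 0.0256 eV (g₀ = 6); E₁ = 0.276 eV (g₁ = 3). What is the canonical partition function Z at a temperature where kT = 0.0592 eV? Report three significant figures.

Z = 3.92

Eᵢ/kT = 0.43243, 4.6622.
Z = Σ gᵢe^(−Eᵢ/kT) = 6·e^(−0.43243) + 3·e^(−4.6622) = 3.8936 + 0.028337 = 3.9219.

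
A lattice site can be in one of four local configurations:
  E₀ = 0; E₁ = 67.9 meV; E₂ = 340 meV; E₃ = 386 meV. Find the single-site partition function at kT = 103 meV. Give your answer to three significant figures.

Eᵢ/kT = 0, 0.65922, 3.3010, 3.7476.
Z = Σ e^(−Eᵢ/kT) = e^(−0) + e^(−0.65922) + e^(−3.3010) + e^(−3.7476) = 1.0000 + 0.51725 + 0.036846 + 0.023574 = 1.5777.

Z = 1.58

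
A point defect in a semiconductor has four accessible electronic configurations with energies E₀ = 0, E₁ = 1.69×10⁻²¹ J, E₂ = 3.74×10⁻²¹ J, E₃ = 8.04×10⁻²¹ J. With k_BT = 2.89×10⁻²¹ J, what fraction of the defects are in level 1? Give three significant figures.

Eᵢ/kT = 0, 0.58478, 1.2941, 2.7820.
Z = Σ e^(−Eᵢ/kT) = e^(−0) + e^(−0.58478) + e^(−1.2941) + e^(−2.7820) = 1.0000 + 0.55723 + 0.27414 + 0.061915 = 1.8933.
P₁ = e^(−E₁/kT) / Z = 0.55723/1.8933 = 0.294.

0.294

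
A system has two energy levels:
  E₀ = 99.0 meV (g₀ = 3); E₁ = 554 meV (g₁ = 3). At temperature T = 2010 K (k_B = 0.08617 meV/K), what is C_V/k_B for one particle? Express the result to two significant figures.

0.43

k_BT = 0.08617 × 2010 K = 173.2 meV.
Eᵢ/kT = 0.5716, 3.199.
Z = Σ gᵢe^(−Eᵢ/kT) = 3·e^(−0.5716) + 3·e^(−3.199) = 1.694 + 0.1224 = 1.816.
⟨E⟩ = 129.7 meV, ⟨E²⟩ = 29830 meV².
C_V/k_B = (⟨E²⟩ − ⟨E⟩²)/(kT)² = (29830 − 16820)/30000 = 0.43.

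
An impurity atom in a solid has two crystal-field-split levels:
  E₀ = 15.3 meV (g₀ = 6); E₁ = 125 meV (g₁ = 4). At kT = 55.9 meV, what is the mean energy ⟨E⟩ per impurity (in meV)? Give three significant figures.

24.7 meV

Eᵢ/kT = 0.27370, 2.2361.
Z = Σ gᵢe^(−Eᵢ/kT) = 6·e^(−0.27370) + 4·e^(−2.2361) = 4.5634 + 0.42750 = 4.9909.
⟨E⟩ = Σ Eᵢ gᵢe^(−Eᵢ/kT) / Z = (15.3·4.5634 + 125·0.42750) / 4.9909 = 24.7 meV.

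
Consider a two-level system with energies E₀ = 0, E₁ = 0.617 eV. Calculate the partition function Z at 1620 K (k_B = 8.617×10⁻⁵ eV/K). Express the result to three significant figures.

Z = 1.01

k_BT = 8.617×10⁻⁵ × 1620 K = 0.13960 eV.
Eᵢ/kT = 0, 4.4198.
Z = Σ e^(−Eᵢ/kT) = e^(−0) + e^(−4.4198) = 1.0000 + 0.012037 = 1.0120.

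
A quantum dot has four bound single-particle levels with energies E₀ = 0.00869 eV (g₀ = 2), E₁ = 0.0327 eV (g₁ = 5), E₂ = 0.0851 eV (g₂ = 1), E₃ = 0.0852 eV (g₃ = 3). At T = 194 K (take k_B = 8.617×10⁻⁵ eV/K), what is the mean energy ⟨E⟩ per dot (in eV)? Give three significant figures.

0.0185 eV

k_BT = 8.617×10⁻⁵ × 194 K = 0.016717 eV.
Eᵢ/kT = 0.51983, 1.9561, 5.0906, 5.0966.
Z = Σ gᵢe^(−Eᵢ/kT) = 2·e^(−0.51983) + 5·e^(−1.9561) + 1·e^(−5.0906) + 3·e^(−5.0966) = 1.1892 + 0.70704 + 0.0061543 + 0.018353 = 1.9207.
⟨E⟩ = Σ Eᵢ gᵢe^(−Eᵢ/kT) / Z = (0.00869·1.1892 + 0.0327·0.70704 + 0.0851·0.0061543 + 0.0852·0.018353) / 1.9207 = 0.0185 eV.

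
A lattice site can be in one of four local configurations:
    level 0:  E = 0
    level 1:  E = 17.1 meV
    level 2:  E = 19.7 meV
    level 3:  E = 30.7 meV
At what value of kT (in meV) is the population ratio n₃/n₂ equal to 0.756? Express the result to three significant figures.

n₃/n₂ = exp[−(E₃−E₂)/kT] = 0.756.
⇒ (E₃−E₂)/kT = ln(1/0.756) = ln(1.3228) = 0.27975.
kT = 11.0 meV / 0.27975 = 39.3 meV.

39.3 meV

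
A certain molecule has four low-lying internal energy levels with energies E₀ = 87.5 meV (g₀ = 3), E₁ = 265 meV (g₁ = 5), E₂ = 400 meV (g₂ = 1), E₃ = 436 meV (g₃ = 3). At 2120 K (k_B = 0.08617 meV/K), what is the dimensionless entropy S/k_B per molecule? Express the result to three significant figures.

2.25

k_BT = 0.08617 × 2120 K = 182.68 meV.
Eᵢ/kT = 0.47898, 1.4506, 2.1896, 2.3867.
Z = Σ gᵢe^(−Eᵢ/kT) = 3·e^(−0.47898) + 5·e^(−1.4506) + 1·e^(−2.1896) + 3·e^(−2.3867) = 1.8582 + 1.1721 + 0.11196 + 0.27580 = 3.4181.
⟨E⟩ = Σ EᵢPᵢ = 186.72 meV.
S/k_B = ln Z + ⟨E⟩/kT = ln(3.4181) + 186.72/182.68 = 1.2291 + 1.0221 = 2.25.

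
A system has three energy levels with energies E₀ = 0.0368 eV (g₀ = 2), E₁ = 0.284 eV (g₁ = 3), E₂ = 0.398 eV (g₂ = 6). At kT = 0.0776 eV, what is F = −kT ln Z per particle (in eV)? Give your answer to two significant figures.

Eᵢ/kT = 0.4742, 3.660, 5.129.
Z = Σ gᵢe^(−Eᵢ/kT) = 2·e^(−0.4742) + 3·e^(−3.660) + 6·e^(−5.129) = 1.245 + 0.07720 + 0.03553 = 1.358.
F = −kT ln Z = −0.0776 × ln(1.358) = −0.0776 × 0.3060 = -0.024 eV.

-0.024 eV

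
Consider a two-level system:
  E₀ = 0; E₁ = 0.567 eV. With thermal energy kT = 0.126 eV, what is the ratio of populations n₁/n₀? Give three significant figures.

0.0111

n₁/n₀ = exp[−(E₁−E₀)/kT] = exp(−(0.567 eV)/(0.126 eV)) = exp(-4.5000) = 0.0111.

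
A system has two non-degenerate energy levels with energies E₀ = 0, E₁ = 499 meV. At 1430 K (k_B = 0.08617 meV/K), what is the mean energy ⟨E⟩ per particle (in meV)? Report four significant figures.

k_BT = 0.08617 × 1430 K = 123.223 meV.
Eᵢ/kT = 0, 4.04957.
Z = Σ e^(−Eᵢ/kT) = e^(−0) + e^(−4.04957) = 1.00000 + 0.0174299 = 1.01743.
⟨E⟩ = Σ Eᵢ e^(−Eᵢ/kT) / Z = (0·1.00000 + 499·0.0174299) / 1.01743 = 8.549 meV.

8.549 meV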